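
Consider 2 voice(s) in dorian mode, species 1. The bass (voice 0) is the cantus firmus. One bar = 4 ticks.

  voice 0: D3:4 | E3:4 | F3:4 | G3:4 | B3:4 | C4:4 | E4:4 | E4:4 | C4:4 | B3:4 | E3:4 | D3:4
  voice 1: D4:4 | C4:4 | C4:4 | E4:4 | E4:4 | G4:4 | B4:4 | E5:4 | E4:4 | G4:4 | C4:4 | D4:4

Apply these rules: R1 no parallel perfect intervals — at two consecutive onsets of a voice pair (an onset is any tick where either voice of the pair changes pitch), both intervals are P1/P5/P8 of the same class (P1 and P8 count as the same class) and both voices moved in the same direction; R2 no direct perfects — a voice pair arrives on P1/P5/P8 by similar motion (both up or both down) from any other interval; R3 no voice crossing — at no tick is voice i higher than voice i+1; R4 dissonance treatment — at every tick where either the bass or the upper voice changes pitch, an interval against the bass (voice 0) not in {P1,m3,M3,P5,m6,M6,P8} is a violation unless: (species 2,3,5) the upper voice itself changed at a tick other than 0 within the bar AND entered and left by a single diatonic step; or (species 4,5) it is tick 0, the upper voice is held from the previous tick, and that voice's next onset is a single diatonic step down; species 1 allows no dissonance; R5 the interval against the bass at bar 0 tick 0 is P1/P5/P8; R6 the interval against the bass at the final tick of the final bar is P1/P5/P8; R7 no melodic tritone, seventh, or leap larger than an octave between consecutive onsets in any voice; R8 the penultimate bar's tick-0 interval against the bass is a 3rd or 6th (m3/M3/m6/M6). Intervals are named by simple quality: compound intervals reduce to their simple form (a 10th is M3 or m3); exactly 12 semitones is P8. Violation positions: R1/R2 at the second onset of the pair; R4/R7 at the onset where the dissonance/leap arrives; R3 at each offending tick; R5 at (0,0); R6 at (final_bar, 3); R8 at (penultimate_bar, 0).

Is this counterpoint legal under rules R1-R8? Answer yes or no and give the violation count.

bar 0: v0=D3 v1=D4 (P8)
bar 1: v0=E3 v1=C4 (m6)
bar 2: v0=F3 v1=C4 (P5)
bar 3: v0=G3 v1=E4 (M6)
bar 4: v0=B3 v1=E4 (P4)
bar 5: v0=C4 v1=G4 (P5)
bar 6: v0=E4 v1=B4 (P5)
bar 7: v0=E4 v1=E5 (P8)
bar 8: v0=C4 v1=E4 (M3)
bar 9: v0=B3 v1=G4 (m6)
bar 10: v0=E3 v1=C4 (m6)
bar 11: v0=D3 v1=D4 (P8)
  R4 @ bar4.0: B3/E4 P4 untreated
  R2 @ bar5.0: B3/E4 P4 -> C4/G4 P5 similar
  R1 @ bar6.0: C4/G4 P5 -> E4/B4 P5 similar

No (3 violations)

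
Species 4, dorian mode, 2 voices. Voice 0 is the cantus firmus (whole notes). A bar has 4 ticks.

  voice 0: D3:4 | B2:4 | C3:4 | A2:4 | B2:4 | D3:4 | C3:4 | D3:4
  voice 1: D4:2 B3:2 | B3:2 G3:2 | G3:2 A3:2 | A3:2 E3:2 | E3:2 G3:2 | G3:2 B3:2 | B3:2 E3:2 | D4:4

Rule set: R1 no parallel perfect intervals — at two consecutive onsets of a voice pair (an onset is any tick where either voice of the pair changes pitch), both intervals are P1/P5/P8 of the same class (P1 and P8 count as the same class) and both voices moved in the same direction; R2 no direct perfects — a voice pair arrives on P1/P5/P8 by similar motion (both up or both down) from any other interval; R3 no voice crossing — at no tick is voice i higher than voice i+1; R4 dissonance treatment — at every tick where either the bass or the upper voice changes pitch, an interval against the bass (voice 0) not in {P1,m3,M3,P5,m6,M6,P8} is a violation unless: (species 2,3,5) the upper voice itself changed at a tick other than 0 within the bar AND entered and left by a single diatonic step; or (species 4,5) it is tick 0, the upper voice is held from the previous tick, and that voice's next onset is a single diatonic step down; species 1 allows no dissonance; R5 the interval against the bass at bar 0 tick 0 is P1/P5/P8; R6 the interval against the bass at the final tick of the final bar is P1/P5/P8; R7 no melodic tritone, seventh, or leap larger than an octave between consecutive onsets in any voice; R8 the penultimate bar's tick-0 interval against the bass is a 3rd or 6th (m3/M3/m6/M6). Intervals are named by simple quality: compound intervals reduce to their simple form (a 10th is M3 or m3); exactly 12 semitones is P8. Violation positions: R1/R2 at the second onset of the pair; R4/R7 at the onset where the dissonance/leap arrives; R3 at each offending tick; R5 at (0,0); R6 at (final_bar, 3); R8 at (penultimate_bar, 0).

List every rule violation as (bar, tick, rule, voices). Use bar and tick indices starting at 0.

bar 0: v0=D3 v1=D4 downbeat P8
bar 1: v0=B2 v1=B3 downbeat P8
bar 2: v0=C3 v1=G3 downbeat P5
bar 3: v0=A2 v1=A3 downbeat P8
bar 4: v0=B2 v1=E3 downbeat P4
bar 5: v0=D3 v1=G3 downbeat P4
bar 6: v0=C3 v1=B3 downbeat M7
bar 7: v0=D3 v1=D4 downbeat P8
  -> R4 @ bar 4 tick 0 v(0, 1): B2/E3 P4 untreated
  -> R4 @ bar 5 tick 0 v(0, 1): D3/G3 P4 untreated
  -> R4 @ bar 6 tick 0 v(0, 1): C3/B3 M7 untreated
  -> R8 @ bar 6 tick 0 v(0, 1): penult M7 not 3rd/6th
  -> R2 @ bar 7 tick 0 v(0, 1): C3/E3 M3 -> D3/D4 P8 similar
  -> R7 @ bar 7 tick 0 v(1,): E3->D4 leap 10st

(4, 0, R4, (0, 1))
(5, 0, R4, (0, 1))
(6, 0, R4, (0, 1))
(6, 0, R8, (0, 1))
(7, 0, R2, (0, 1))
(7, 0, R7, (1,))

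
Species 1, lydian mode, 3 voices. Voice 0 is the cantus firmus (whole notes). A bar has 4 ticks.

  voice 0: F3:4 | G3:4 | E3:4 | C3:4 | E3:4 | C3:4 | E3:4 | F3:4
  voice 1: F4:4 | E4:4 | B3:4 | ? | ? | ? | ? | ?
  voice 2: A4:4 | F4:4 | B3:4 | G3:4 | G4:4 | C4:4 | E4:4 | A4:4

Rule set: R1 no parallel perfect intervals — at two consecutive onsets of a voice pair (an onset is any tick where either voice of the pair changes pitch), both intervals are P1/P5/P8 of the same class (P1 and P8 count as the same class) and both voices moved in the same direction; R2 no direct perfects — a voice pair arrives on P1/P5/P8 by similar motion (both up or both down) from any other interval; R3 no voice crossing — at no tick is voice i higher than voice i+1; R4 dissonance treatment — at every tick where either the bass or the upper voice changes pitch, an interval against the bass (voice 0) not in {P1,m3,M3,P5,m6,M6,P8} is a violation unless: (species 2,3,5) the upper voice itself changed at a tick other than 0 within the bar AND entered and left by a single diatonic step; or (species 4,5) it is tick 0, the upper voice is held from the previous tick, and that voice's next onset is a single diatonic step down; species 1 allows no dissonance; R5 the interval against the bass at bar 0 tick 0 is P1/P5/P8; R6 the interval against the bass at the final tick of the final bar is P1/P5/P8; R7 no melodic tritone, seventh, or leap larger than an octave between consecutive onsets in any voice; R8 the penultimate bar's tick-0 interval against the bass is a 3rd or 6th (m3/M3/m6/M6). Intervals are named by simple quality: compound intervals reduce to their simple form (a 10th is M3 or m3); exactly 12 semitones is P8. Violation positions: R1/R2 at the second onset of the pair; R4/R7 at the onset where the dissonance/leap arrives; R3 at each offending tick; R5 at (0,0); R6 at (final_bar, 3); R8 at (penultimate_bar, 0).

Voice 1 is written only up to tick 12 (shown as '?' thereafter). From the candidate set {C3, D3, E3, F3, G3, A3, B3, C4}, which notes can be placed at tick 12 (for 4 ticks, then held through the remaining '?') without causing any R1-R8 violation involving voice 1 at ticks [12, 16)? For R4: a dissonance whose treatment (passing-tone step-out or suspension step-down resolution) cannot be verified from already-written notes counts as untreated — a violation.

C3: violates R2,R7
D3: violates R4
E3: legal
F3: violates R4,R7
G3: violates R1
A3: violates R3
B3: violates R3,R4
C4: violates R3

{E3}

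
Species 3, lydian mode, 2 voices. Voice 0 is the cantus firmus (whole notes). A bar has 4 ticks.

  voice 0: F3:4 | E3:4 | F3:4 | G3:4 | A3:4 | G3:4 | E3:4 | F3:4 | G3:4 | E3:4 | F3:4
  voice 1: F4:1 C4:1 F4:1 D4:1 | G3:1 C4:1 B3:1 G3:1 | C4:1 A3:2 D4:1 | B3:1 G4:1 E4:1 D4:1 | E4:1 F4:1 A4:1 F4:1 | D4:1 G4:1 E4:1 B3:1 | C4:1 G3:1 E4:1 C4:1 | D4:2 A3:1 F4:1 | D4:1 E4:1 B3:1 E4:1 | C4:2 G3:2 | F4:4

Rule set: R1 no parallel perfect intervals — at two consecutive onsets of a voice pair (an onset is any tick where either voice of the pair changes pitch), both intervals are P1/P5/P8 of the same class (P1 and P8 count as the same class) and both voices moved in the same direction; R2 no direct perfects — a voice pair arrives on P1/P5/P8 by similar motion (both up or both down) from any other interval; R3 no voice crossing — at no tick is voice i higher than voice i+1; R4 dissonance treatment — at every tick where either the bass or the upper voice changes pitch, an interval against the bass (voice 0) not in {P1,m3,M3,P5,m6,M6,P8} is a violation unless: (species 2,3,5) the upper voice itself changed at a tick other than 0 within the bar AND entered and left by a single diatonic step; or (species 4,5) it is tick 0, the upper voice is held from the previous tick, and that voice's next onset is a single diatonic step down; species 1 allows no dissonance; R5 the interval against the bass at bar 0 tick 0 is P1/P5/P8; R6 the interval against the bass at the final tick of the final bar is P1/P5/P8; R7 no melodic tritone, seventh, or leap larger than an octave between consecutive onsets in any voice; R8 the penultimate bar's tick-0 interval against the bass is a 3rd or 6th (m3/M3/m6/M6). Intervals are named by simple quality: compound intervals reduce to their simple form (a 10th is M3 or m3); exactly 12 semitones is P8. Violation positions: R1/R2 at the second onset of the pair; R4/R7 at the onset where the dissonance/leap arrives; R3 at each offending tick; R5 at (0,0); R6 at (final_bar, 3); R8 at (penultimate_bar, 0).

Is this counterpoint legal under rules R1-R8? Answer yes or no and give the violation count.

No (5 violations)

bar 0: v0=F3 v1=F4 (P8)
bar 1: v0=E3 v1=G3 (m3)
bar 2: v0=F3 v1=C4 (P5)
bar 3: v0=G3 v1=B3 (M3)
bar 4: v0=A3 v1=E4 (P5)
bar 5: v0=G3 v1=D4 (P5)
bar 6: v0=E3 v1=C4 (m6)
bar 7: v0=F3 v1=D4 (M6)
bar 8: v0=G3 v1=D4 (P5)
bar 9: v0=E3 v1=C4 (m6)
bar 10: v0=F3 v1=F4 (P8)
  R2 @ bar2.0: E3/G3 m3 -> F3/C4 P5 similar
  R1 @ bar4.0: G3/D4 P5 -> A3/E4 P5 similar
  R2 @ bar5.0: A3/F4 m6 -> G3/D4 P5 similar
  R2 @ bar10.0: E3/G3 m3 -> F3/F4 P8 similar
  R7 @ bar10.0: G3->F4 leap 10st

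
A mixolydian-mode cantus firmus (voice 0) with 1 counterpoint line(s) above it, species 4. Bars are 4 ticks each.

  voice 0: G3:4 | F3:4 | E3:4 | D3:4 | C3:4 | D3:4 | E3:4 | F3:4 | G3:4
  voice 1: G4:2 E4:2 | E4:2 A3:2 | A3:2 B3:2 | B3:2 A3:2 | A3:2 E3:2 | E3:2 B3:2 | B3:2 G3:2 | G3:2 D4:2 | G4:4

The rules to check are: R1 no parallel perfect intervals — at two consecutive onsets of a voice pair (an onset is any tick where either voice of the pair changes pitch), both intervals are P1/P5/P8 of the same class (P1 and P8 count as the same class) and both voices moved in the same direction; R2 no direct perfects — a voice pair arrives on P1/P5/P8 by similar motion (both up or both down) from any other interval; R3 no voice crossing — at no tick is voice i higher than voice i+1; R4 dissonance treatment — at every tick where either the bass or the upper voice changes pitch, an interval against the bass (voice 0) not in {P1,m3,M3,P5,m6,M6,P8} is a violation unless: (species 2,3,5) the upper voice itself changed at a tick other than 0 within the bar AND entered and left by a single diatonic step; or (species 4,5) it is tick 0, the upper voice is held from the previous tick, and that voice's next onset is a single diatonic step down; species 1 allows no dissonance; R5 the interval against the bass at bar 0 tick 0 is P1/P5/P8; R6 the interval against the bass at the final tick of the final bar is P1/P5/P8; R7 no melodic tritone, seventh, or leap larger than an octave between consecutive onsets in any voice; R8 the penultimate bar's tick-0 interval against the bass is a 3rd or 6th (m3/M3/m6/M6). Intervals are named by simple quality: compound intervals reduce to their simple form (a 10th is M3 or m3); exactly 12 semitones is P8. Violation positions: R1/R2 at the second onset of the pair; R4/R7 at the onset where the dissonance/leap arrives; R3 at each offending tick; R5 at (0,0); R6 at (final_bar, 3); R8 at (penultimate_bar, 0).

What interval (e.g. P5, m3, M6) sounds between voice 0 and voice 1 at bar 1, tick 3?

M3

voice 0=F3 voice 1=A3 -> M3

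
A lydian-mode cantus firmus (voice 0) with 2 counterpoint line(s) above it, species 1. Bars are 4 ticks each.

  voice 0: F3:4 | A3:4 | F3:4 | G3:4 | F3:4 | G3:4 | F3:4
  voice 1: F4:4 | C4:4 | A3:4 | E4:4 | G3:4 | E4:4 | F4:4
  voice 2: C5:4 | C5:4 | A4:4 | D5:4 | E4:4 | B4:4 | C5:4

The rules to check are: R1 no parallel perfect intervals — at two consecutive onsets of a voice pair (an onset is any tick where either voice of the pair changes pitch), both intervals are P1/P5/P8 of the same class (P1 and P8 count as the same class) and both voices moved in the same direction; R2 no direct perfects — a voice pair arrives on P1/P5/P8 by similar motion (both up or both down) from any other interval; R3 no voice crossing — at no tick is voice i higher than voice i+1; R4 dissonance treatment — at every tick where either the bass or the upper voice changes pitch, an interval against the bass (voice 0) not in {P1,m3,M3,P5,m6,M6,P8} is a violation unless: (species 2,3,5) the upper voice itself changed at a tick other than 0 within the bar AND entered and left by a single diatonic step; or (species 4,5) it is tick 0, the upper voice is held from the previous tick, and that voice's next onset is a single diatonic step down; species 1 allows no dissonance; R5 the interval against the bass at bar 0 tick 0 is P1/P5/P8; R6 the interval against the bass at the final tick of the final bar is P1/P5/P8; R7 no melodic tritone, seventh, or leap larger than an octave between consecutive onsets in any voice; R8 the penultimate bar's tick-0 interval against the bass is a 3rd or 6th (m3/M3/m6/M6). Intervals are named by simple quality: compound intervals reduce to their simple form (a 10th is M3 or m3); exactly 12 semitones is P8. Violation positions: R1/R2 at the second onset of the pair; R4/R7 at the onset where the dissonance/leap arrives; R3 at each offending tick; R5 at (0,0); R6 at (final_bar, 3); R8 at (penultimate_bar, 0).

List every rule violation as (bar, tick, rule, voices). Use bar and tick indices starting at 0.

(2, 0, R1, (1, 2))
(3, 0, R2, (0, 2))
(4, 0, R4, (0, 1))
(4, 0, R4, (0, 2))
(4, 0, R7, (2,))
(5, 0, R2, (1, 2))
(6, 0, R1, (1, 2))

bar 0: v0=F3 v1=F4 v2=C5 downbeat P5
bar 1: v0=A3 v1=C4 v2=C5 downbeat m3
bar 2: v0=F3 v1=A3 v2=A4 downbeat M3
bar 3: v0=G3 v1=E4 v2=D5 downbeat P5
bar 4: v0=F3 v1=G3 v2=E4 downbeat M7
bar 5: v0=G3 v1=E4 v2=B4 downbeat M3
bar 6: v0=F3 v1=F4 v2=C5 downbeat P5
  -> R1 @ bar 2 tick 0 v(1, 2): C4/C5 P8 -> A3/A4 P8 similar
  -> R2 @ bar 3 tick 0 v(0, 2): F3/A4 M3 -> G3/D5 P5 similar
  -> R4 @ bar 4 tick 0 v(0, 1): F3/G3 M2 untreated
  -> R4 @ bar 4 tick 0 v(0, 2): F3/E4 M7 untreated
  -> R7 @ bar 4 tick 0 v(2,): D5->E4 leap 10st
  -> R2 @ bar 5 tick 0 v(1, 2): G3/E4 M6 -> E4/B4 P5 similar
  -> R1 @ bar 6 tick 0 v(1, 2): E4/B4 P5 -> F4/C5 P5 similar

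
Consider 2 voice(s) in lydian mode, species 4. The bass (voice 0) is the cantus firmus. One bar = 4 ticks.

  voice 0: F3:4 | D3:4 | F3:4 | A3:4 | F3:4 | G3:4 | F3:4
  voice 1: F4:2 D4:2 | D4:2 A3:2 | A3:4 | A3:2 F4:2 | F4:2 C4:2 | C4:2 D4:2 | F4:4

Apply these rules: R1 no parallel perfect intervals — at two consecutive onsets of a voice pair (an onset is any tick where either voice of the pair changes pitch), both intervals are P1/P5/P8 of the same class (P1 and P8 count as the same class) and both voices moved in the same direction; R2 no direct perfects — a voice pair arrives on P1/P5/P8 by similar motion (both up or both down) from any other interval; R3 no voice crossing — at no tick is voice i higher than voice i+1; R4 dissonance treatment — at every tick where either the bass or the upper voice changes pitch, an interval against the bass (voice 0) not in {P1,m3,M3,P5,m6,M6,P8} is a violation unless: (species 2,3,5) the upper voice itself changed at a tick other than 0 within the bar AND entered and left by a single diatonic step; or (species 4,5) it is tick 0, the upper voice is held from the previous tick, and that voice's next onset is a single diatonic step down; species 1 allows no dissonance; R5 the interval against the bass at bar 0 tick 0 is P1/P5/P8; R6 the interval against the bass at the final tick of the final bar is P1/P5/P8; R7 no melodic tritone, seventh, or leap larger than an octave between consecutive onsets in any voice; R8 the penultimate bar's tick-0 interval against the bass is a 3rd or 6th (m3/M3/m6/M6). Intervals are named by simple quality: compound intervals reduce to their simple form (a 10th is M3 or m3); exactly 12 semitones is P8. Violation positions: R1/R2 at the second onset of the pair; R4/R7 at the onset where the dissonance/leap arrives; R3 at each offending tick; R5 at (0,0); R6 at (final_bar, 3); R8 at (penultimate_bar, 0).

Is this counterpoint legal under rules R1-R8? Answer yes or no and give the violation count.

No (2 violations)

bar 0: v0=F3 v1=F4 (P8)
bar 1: v0=D3 v1=D4 (P8)
bar 2: v0=F3 v1=A3 (M3)
bar 3: v0=A3 v1=A3 (P1)
bar 4: v0=F3 v1=F4 (P8)
bar 5: v0=G3 v1=C4 (P4)
bar 6: v0=F3 v1=F4 (P8)
  R4 @ bar5.0: G3/C4 P4 untreated
  R8 @ bar5.0: penult P4 not 3rd/6th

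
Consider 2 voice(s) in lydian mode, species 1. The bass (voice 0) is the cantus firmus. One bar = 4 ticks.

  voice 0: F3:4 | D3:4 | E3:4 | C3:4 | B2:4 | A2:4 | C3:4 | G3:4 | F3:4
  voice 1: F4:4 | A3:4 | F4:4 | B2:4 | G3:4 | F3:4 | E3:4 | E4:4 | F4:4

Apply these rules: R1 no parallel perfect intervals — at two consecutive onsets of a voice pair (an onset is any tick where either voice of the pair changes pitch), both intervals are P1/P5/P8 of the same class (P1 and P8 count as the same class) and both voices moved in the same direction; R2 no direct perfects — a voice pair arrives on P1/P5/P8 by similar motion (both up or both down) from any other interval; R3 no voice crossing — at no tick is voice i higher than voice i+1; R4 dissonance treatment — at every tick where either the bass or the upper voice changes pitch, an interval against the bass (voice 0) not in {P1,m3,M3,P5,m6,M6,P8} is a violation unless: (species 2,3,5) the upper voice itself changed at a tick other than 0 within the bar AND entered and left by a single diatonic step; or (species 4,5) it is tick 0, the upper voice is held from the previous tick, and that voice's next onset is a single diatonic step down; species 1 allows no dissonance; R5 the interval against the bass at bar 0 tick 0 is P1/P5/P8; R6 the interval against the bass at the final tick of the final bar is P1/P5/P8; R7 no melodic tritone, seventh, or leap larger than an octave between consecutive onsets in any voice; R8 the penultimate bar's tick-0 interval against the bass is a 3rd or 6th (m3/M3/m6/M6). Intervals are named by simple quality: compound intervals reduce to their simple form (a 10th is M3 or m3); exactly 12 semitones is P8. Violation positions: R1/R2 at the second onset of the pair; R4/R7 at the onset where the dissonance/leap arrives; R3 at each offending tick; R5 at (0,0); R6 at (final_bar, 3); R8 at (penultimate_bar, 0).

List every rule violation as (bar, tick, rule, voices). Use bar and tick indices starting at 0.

(1, 0, R2, (0, 1))
(2, 0, R4, (0, 1))
(3, 0, R3, (0, 1))
(3, 0, R4, (0, 1))
(3, 0, R7, (1,))
(3, 1, R3, (0, 1))
(3, 2, R3, (0, 1))
(3, 3, R3, (0, 1))

bar 0: v0=F3 v1=F4 downbeat P8
bar 1: v0=D3 v1=A3 downbeat P5
bar 2: v0=E3 v1=F4 downbeat m2
bar 3: v0=C3 v1=B2 downbeat m2
bar 4: v0=B2 v1=G3 downbeat m6
bar 5: v0=A2 v1=F3 downbeat m6
bar 6: v0=C3 v1=E3 downbeat M3
bar 7: v0=G3 v1=E4 downbeat M6
bar 8: v0=F3 v1=F4 downbeat P8
  -> R2 @ bar 1 tick 0 v(0, 1): F3/F4 P8 -> D3/A3 P5 similar
  -> R4 @ bar 2 tick 0 v(0, 1): E3/F4 m2 untreated
  -> R3 @ bar 3 tick 0 v(0, 1): C3 above B2
  -> R4 @ bar 3 tick 0 v(0, 1): C3/B2 m2 untreated
  -> R7 @ bar 3 tick 0 v(1,): F4->B2 leap 18st
  -> R3 @ bar 3 tick 1 v(0, 1): C3 above B2
  -> R3 @ bar 3 tick 2 v(0, 1): C3 above B2
  -> R3 @ bar 3 tick 3 v(0, 1): C3 above B2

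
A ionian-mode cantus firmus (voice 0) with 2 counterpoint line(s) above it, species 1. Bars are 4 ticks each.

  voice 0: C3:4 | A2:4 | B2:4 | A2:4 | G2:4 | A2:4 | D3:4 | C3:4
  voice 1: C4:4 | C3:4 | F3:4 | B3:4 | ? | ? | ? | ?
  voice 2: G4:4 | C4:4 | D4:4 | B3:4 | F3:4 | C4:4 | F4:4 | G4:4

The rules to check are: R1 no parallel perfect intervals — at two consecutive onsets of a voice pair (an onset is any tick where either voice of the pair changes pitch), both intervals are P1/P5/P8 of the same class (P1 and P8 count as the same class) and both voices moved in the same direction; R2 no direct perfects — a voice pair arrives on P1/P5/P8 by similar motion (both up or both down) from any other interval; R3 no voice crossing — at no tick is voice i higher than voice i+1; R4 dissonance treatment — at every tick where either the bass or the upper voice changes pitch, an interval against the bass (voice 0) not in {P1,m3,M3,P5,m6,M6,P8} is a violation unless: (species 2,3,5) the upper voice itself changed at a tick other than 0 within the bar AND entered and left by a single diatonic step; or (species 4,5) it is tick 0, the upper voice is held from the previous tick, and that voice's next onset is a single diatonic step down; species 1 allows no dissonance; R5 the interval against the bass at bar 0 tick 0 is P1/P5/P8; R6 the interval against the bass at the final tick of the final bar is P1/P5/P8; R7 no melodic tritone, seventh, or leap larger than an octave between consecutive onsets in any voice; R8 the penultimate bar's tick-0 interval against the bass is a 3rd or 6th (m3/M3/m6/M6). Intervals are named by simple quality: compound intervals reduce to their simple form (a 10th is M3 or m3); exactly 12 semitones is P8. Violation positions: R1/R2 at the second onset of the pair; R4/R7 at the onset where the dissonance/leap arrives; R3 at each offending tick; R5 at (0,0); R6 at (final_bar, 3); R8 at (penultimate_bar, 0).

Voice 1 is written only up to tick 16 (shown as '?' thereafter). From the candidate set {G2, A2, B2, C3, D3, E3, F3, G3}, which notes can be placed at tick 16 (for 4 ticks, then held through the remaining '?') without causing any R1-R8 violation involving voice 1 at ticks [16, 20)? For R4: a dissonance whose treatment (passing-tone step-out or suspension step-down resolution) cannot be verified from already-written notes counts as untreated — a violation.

G2: violates R2,R7
A2: violates R4,R7
B2: legal
C3: violates R4,R7
D3: violates R2
E3: legal
F3: violates R1,R4,R7
G3: violates R2,R3

{B2, E3}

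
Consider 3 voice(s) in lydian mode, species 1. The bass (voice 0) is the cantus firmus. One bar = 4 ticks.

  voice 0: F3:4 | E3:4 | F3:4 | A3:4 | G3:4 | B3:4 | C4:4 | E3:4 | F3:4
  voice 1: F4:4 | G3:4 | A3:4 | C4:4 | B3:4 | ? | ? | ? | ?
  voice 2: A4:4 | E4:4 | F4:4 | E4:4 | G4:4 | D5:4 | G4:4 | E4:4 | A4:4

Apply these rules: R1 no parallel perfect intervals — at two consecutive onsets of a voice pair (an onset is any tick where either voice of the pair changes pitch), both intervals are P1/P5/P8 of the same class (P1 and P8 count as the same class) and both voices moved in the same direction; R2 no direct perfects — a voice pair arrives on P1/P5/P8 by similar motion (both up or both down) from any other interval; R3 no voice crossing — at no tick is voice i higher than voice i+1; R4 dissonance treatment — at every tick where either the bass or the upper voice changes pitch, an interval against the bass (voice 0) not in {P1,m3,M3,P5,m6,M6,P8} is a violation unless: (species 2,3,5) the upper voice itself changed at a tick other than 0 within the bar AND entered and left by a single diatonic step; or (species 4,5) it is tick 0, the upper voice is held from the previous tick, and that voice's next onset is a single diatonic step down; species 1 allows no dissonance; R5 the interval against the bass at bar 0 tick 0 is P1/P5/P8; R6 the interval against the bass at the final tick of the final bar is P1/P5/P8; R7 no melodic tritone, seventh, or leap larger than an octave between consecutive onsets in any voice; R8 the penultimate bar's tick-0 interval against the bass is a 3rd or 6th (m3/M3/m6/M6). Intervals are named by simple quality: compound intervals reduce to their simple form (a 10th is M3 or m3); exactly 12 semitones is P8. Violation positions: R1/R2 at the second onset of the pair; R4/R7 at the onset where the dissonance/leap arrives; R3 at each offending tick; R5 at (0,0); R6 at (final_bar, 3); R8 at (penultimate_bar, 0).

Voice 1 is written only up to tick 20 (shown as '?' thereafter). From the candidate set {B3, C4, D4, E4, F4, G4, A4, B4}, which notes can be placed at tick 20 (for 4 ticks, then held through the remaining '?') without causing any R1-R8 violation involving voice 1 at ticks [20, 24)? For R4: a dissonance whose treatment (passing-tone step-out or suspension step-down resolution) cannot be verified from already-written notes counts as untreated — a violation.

{B3}

B3: legal
C4: violates R4
D4: violates R2
E4: violates R4
F4: violates R4,R7
G4: violates R2
A4: violates R4,R7
B4: violates R2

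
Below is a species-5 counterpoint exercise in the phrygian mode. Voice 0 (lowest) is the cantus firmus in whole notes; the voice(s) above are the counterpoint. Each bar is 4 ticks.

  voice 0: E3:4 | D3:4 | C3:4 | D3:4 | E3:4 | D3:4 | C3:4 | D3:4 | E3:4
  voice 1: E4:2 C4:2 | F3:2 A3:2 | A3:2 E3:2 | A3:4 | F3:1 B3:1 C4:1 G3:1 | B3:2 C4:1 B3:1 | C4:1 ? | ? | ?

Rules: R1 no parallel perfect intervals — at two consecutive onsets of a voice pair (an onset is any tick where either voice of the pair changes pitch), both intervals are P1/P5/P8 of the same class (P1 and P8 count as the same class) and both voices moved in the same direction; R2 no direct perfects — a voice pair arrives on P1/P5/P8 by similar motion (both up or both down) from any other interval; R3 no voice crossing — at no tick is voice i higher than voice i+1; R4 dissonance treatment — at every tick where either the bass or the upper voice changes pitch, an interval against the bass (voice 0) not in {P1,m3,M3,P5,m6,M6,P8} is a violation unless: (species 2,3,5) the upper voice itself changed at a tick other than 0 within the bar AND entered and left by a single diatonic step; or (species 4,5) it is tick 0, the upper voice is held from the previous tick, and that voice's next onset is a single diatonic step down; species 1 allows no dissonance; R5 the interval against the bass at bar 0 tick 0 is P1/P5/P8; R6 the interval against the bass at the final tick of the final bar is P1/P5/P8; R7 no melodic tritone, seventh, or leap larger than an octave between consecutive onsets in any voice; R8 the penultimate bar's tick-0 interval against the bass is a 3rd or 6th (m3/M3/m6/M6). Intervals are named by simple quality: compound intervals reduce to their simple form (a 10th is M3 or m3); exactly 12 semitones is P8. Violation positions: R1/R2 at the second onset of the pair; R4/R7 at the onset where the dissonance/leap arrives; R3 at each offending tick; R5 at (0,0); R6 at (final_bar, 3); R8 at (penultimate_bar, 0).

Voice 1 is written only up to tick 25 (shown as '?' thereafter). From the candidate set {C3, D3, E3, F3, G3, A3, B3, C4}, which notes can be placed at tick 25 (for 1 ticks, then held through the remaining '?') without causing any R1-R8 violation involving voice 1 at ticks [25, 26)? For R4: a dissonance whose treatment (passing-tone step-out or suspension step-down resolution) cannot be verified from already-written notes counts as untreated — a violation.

C3: legal
D3: violates R4,R7
E3: legal
F3: violates R4
G3: legal
A3: legal
B3: violates R4
C4: legal

{A3, C3, C4, E3, G3}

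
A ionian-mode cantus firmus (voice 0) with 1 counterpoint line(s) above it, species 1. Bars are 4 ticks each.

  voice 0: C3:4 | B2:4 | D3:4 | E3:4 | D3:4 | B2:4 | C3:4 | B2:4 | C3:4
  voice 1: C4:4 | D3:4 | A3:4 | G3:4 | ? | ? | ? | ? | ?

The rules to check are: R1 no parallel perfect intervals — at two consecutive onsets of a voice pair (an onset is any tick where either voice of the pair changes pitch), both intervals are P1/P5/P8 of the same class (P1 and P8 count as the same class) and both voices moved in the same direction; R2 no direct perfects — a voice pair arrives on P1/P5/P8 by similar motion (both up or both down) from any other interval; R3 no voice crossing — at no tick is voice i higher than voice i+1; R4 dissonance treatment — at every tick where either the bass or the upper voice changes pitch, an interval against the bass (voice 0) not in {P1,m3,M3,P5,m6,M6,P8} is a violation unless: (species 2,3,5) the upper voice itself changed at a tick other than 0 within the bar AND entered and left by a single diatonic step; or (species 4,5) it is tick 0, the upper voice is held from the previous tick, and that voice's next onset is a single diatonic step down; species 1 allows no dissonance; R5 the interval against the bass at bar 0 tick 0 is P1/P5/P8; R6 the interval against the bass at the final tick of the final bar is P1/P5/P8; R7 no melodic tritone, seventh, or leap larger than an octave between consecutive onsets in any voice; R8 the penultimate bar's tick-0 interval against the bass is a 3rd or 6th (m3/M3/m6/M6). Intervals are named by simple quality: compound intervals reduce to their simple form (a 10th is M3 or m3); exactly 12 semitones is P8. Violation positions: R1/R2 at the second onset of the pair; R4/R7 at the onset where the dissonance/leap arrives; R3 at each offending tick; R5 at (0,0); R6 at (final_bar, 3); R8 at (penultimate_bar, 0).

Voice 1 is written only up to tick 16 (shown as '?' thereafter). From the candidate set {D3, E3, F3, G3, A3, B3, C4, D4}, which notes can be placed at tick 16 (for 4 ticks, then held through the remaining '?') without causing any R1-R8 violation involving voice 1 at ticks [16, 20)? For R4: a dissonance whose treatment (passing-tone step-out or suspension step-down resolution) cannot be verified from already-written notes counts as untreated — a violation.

D3: violates R2
E3: violates R4
F3: legal
G3: violates R4
A3: legal
B3: legal
C4: violates R4
D4: legal

{A3, B3, D4, F3}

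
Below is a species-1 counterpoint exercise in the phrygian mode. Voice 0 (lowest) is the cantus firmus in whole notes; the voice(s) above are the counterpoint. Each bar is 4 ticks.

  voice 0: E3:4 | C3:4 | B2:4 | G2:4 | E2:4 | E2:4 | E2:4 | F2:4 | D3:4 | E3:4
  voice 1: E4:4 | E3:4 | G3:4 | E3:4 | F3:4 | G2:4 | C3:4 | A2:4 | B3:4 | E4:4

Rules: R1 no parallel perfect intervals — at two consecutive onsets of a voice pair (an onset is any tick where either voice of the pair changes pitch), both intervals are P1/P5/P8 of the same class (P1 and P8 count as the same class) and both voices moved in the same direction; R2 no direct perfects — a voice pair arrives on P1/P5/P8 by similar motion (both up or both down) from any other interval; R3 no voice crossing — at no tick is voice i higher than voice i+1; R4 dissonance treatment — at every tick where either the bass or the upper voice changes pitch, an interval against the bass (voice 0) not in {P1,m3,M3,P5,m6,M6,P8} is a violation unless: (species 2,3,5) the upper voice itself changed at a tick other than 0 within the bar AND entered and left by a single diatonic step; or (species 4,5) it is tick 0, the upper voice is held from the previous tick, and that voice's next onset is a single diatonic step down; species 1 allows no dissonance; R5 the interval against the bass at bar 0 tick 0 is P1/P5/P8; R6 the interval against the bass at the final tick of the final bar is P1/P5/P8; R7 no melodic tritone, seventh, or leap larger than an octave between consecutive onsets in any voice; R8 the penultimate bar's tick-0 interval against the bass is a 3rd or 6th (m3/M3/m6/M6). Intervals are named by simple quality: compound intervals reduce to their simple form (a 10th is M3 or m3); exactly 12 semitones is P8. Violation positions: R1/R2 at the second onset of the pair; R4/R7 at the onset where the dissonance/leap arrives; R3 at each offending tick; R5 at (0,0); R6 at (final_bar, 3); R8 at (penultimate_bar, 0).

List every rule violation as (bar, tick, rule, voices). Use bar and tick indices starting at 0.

bar 0: v0=E3 v1=E4 downbeat P8
bar 1: v0=C3 v1=E3 downbeat M3
bar 2: v0=B2 v1=G3 downbeat m6
bar 3: v0=G2 v1=E3 downbeat M6
bar 4: v0=E2 v1=F3 downbeat m2
bar 5: v0=E2 v1=G2 downbeat m3
bar 6: v0=E2 v1=C3 downbeat m6
bar 7: v0=F2 v1=A2 downbeat M3
bar 8: v0=D3 v1=B3 downbeat M6
bar 9: v0=E3 v1=E4 downbeat P8
  -> R4 @ bar 4 tick 0 v(0, 1): E2/F3 m2 untreated
  -> R7 @ bar 5 tick 0 v(1,): F3->G2 leap 10st
  -> R7 @ bar 8 tick 0 v(1,): A2->B3 leap 14st
  -> R2 @ bar 9 tick 0 v(0, 1): D3/B3 M6 -> E3/E4 P8 similar

(4, 0, R4, (0, 1))
(5, 0, R7, (1,))
(8, 0, R7, (1,))
(9, 0, R2, (0, 1))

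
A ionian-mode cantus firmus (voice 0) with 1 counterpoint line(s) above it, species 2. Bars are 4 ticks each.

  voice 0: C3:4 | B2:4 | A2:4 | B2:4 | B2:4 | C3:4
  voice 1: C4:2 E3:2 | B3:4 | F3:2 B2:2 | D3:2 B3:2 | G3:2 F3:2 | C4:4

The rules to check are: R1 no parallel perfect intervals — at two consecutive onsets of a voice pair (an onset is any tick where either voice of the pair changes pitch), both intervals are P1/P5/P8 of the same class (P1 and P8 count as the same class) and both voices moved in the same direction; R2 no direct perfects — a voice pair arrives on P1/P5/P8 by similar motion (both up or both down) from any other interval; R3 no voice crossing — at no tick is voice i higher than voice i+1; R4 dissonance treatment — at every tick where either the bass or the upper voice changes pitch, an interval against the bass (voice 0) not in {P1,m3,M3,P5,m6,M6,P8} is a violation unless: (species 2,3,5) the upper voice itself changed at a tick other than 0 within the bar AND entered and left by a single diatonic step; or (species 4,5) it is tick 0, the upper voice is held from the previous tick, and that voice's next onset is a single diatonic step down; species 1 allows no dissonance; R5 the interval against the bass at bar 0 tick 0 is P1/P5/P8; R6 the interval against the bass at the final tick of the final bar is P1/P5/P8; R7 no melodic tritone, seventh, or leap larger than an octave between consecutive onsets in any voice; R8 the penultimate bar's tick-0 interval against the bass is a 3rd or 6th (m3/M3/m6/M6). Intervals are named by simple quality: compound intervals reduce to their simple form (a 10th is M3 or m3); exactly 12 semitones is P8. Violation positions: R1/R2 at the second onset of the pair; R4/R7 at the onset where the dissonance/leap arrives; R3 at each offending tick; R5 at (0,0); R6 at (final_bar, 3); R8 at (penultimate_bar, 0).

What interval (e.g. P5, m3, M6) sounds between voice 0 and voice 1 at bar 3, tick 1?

voice 0=B2 voice 1=D3 -> m3

m3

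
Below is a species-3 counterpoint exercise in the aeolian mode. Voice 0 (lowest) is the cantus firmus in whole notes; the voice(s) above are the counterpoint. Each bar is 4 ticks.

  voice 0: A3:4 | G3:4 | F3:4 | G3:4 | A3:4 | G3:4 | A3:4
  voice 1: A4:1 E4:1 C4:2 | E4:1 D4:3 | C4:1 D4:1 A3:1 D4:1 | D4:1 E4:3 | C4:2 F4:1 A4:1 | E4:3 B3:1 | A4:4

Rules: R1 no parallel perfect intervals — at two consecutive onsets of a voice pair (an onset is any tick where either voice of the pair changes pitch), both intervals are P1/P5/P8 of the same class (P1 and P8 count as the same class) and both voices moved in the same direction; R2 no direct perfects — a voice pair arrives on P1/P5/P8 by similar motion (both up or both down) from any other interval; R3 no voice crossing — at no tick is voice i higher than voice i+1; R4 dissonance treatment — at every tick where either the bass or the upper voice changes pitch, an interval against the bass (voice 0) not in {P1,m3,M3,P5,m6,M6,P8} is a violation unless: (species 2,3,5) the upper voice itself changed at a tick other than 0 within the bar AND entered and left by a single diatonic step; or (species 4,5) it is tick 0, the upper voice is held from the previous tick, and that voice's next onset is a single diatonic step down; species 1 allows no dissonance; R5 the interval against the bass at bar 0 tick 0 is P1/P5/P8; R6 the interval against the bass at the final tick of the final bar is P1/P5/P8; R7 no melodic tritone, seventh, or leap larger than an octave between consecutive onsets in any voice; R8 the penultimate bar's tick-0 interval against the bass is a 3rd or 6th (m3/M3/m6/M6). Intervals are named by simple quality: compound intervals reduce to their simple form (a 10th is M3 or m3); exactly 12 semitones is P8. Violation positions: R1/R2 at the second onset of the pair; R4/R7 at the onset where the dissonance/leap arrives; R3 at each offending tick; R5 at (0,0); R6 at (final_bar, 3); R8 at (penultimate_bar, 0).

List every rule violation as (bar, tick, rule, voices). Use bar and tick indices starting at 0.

(2, 0, R1, (0, 1))
(6, 0, R2, (0, 1))
(6, 0, R7, (1,))

bar 0: v0=A3 v1=A4 downbeat P8
bar 1: v0=G3 v1=E4 downbeat M6
bar 2: v0=F3 v1=C4 downbeat P5
bar 3: v0=G3 v1=D4 downbeat P5
bar 4: v0=A3 v1=C4 downbeat m3
bar 5: v0=G3 v1=E4 downbeat M6
bar 6: v0=A3 v1=A4 downbeat P8
  -> R1 @ bar 2 tick 0 v(0, 1): G3/D4 P5 -> F3/C4 P5 similar
  -> R2 @ bar 6 tick 0 v(0, 1): G3/B3 M3 -> A3/A4 P8 similar
  -> R7 @ bar 6 tick 0 v(1,): B3->A4 leap 10st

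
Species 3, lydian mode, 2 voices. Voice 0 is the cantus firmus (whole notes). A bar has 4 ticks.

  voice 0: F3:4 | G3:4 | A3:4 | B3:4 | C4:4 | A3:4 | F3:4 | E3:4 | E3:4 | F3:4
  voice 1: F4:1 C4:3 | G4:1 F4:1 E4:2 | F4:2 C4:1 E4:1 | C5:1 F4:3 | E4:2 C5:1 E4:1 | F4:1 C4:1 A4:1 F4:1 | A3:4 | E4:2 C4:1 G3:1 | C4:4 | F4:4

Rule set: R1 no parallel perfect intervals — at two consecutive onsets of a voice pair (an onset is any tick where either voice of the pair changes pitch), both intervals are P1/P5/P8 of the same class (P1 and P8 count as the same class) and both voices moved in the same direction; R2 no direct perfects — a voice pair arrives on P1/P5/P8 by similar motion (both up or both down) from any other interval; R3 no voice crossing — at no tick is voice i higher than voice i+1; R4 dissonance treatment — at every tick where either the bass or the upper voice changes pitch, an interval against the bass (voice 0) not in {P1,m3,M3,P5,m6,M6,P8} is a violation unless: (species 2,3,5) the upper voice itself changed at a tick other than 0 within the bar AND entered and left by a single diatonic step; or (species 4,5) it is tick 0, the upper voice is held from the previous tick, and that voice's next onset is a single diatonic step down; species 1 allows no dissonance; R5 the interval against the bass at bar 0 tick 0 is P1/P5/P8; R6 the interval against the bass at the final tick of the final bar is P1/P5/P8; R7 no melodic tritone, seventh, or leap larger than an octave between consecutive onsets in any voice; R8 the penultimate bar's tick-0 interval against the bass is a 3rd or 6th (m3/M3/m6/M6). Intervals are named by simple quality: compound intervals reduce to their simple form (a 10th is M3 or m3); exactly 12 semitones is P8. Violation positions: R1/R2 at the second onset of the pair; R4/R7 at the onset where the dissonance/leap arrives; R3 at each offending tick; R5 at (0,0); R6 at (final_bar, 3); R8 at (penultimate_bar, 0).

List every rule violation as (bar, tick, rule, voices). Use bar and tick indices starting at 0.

(1, 0, R2, (0, 1))
(3, 0, R4, (0, 1))
(3, 1, R4, (0, 1))
(9, 0, R2, (0, 1))

bar 0: v0=F3 v1=F4 downbeat P8
bar 1: v0=G3 v1=G4 downbeat P8
bar 2: v0=A3 v1=F4 downbeat m6
bar 3: v0=B3 v1=C5 downbeat m2
bar 4: v0=C4 v1=E4 downbeat M3
bar 5: v0=A3 v1=F4 downbeat m6
bar 6: v0=F3 v1=A3 downbeat M3
bar 7: v0=E3 v1=E4 downbeat P8
bar 8: v0=E3 v1=C4 downbeat m6
bar 9: v0=F3 v1=F4 downbeat P8
  -> R2 @ bar 1 tick 0 v(0, 1): F3/C4 P5 -> G3/G4 P8 similar
  -> R4 @ bar 3 tick 0 v(0, 1): B3/C5 m2 untreated
  -> R4 @ bar 3 tick 1 v(0, 1): B3/F4 TT untreated
  -> R2 @ bar 9 tick 0 v(0, 1): E3/C4 m6 -> F3/F4 P8 similar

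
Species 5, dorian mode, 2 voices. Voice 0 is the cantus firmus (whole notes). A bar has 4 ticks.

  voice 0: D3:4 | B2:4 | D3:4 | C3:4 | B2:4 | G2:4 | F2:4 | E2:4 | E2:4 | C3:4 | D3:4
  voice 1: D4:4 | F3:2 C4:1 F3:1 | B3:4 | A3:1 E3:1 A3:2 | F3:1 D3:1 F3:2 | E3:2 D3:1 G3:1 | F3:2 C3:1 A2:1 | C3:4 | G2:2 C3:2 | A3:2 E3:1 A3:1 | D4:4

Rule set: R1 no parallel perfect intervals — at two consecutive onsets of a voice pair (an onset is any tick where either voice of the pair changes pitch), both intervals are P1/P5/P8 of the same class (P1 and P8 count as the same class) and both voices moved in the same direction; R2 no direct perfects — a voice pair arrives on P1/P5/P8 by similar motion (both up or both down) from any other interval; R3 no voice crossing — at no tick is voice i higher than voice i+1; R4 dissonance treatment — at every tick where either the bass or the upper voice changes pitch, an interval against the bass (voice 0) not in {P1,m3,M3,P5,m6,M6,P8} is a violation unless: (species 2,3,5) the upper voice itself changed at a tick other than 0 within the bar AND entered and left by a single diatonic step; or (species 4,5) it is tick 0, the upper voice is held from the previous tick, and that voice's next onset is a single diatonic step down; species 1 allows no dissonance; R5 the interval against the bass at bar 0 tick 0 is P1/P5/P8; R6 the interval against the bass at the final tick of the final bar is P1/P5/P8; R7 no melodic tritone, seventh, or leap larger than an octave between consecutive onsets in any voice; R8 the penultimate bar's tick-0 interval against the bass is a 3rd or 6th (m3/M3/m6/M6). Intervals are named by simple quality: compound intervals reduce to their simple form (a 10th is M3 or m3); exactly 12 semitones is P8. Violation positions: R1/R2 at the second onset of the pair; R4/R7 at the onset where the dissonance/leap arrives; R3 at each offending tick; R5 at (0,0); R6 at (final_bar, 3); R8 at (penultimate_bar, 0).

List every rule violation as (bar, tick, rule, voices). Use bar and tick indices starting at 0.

bar 0: v0=D3 v1=D4 downbeat P8
bar 1: v0=B2 v1=F3 downbeat TT
bar 2: v0=D3 v1=B3 downbeat M6
bar 3: v0=C3 v1=A3 downbeat M6
bar 4: v0=B2 v1=F3 downbeat TT
bar 5: v0=G2 v1=E3 downbeat M6
bar 6: v0=F2 v1=F3 downbeat P8
bar 7: v0=E2 v1=C3 downbeat m6
bar 8: v0=E2 v1=G2 downbeat m3
bar 9: v0=C3 v1=A3 downbeat M6
bar 10: v0=D3 v1=D4 downbeat P8
  -> R4 @ bar 1 tick 0 v(0, 1): B2/F3 TT untreated
  -> R4 @ bar 1 tick 2 v(0, 1): B2/C4 m2 untreated
  -> R4 @ bar 1 tick 3 v(0, 1): B2/F3 TT untreated
  -> R7 @ bar 2 tick 0 v(1,): F3->B3 leap 6st
  -> R4 @ bar 4 tick 0 v(0, 1): B2/F3 TT untreated
  -> R4 @ bar 4 tick 2 v(0, 1): B2/F3 TT untreated
  -> R1 @ bar 6 tick 0 v(0, 1): G2/G3 P8 -> F2/F3 P8 similar
  -> R2 @ bar 10 tick 0 v(0, 1): C3/A3 M6 -> D3/D4 P8 similar

(1, 0, R4, (0, 1))
(1, 2, R4, (0, 1))
(1, 3, R4, (0, 1))
(2, 0, R7, (1,))
(4, 0, R4, (0, 1))
(4, 2, R4, (0, 1))
(6, 0, R1, (0, 1))
(10, 0, R2, (0, 1))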